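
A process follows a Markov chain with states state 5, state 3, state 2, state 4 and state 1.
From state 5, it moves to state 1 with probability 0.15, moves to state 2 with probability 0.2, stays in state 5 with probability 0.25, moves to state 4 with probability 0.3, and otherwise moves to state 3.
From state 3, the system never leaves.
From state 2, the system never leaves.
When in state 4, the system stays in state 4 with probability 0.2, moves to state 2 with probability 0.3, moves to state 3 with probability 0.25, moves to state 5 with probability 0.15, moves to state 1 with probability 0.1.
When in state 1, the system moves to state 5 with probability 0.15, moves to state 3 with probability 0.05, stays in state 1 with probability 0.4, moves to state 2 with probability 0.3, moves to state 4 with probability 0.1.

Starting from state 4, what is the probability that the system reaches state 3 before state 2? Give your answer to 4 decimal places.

0.4065

Let h(s) be the probability of absorption at state 3 starting from transient state s. Then h(state 3) = 1 and h(state 2) = 0. By first-step analysis:
h(state 5) = 0.25·h(state 5) + 0.1·1 + 0.2·0 + 0.3·h(state 4) + 0.15·h(state 1)
h(state 4) = 0.15·h(state 5) + 0.25·1 + 0.3·0 + 0.2·h(state 4) + 0.1·h(state 1)
h(state 1) = 0.15·h(state 5) + 0.05·1 + 0.3·0 + 0.1·h(state 4) + 0.4·h(state 1)
Solving: h(state 5) = 0.3433, h(state 4) = 0.4065, h(state 1) = 0.2369.
Starting from state 4, the probability is 0.4065.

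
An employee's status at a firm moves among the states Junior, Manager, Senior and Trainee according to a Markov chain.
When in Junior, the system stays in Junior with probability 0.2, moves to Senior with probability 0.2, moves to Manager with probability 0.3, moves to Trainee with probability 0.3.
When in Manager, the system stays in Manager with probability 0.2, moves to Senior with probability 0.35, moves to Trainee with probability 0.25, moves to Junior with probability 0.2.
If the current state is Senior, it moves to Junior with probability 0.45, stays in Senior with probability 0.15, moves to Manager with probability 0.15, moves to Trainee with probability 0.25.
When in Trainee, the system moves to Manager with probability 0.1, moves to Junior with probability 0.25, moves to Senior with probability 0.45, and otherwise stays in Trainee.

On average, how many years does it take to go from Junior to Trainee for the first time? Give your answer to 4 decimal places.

Let t(s) be the expected number of years to first reach Trainee from state s, with t(Trainee) = 0. Conditioning on the first year:
t(Junior) = 1 + 0.2·t(Junior) + 0.3·t(Manager) + 0.2·t(Senior)
t(Manager) = 1 + 0.2·t(Junior) + 0.2·t(Manager) + 0.35·t(Senior)
t(Senior) = 1 + 0.45·t(Junior) + 0.15·t(Manager) + 0.15·t(Senior)
Solving: t(Junior) = 3.6147, t(Manager) = 3.7989, t(Senior) = 3.7606.
Expected years from Junior to Trainee: 3.6147.

3.6147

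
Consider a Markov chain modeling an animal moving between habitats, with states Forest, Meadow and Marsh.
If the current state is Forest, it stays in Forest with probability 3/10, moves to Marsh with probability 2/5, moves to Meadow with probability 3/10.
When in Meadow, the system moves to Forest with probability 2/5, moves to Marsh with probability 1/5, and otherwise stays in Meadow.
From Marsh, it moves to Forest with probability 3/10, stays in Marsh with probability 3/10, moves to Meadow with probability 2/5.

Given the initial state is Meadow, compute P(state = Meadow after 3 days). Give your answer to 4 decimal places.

0.3660

Propagate the distribution vector 3 days from Meadow.
After 0 days: (0.0000, 1.0000, 0.0000)
After 1 day: (0.4000, 0.4000, 0.2000)
After 2 days: (0.3400, 0.3600, 0.3000)
After 3 days: (0.3360, 0.3660, 0.2980)
P(in Meadow after 3 days) = 0.3660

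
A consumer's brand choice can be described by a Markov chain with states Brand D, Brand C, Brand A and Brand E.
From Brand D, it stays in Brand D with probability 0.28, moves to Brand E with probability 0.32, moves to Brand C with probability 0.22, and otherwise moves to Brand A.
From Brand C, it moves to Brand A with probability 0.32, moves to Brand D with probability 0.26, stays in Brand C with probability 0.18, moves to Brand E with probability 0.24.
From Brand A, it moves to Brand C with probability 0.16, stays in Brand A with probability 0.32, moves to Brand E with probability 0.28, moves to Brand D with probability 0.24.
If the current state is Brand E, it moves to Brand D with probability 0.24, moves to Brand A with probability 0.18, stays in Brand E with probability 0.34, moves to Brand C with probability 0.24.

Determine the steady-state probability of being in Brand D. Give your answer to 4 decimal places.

0.2542

Let the stationary distribution be π with π = πP and π_1 + π_2 + π_3 + π_4 = 1.
π_1 = 0.28·π_1 + 0.26·π_2 + 0.24·π_3 + 0.24·π_4
π_2 = 0.22·π_1 + 0.18·π_2 + 0.16·π_3 + 0.24·π_4
π_3 = 0.18·π_1 + 0.32·π_2 + 0.32·π_3 + 0.18·π_4
Solving with the normalization constraint gives π = (0.2542, 0.2033, 0.2424, 0.3000).
So the stationary probability of Brand D is 0.2542.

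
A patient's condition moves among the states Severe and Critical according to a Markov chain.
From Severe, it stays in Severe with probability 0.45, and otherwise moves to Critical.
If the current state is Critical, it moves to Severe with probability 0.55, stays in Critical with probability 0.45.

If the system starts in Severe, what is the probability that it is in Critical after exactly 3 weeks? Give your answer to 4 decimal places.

Propagate the distribution vector 3 weeks from Severe.
After 0 weeks: (1.0000, 0.0000)
After 1 week: (0.4500, 0.5500)
After 2 weeks: (0.5050, 0.4950)
After 3 weeks: (0.4995, 0.5005)
P(in Critical after 3 weeks) = 0.5005

0.5005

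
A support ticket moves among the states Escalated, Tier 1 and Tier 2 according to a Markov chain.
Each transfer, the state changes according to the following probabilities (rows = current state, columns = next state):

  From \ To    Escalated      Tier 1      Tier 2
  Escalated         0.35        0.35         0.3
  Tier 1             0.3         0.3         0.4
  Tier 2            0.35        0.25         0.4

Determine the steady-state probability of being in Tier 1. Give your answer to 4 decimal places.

0.2984

Let the stationary distribution be π with π = πP and π_1 + π_2 + π_3 = 1.
π_1 = 0.35·π_1 + 0.3·π_2 + 0.35·π_3
π_2 = 0.35·π_1 + 0.3·π_2 + 0.25·π_3
Solving with the normalization constraint gives π = (0.3351, 0.2984, 0.3665).
So the stationary probability of Tier 1 is 0.2984.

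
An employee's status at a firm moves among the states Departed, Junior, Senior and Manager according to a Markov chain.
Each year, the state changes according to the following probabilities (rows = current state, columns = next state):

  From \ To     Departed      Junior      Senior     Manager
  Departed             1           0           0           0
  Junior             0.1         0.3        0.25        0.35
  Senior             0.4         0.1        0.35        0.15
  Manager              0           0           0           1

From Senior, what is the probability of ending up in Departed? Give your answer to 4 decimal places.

Let h(s) be the probability of absorption at Departed starting from transient state s. Then h(Departed) = 1 and h(Manager) = 0. By first-step analysis:
h(Junior) = 0.1·1 + 0.3·h(Junior) + 0.25·h(Senior) + 0.35·0
h(Senior) = 0.4·1 + 0.1·h(Junior) + 0.35·h(Senior) + 0.15·0
Solving: h(Junior) = 0.3837, h(Senior) = 0.6744.
Starting from Senior, the probability is 0.6744.

0.6744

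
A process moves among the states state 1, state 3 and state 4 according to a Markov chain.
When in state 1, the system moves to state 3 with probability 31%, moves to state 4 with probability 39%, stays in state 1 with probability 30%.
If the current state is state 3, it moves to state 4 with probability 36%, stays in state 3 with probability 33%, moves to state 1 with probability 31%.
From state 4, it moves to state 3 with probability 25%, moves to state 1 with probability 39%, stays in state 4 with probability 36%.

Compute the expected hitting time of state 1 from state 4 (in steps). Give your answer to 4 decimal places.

Let t(s) be the expected number of steps to first reach state 1 from state s, with t(state 1) = 0. Conditioning on the first step:
t(state 3) = 1 + 0.33·t(state 3) + 0.36·t(state 4)
t(state 4) = 1 + 0.25·t(state 3) + 0.36·t(state 4)
Solving: t(state 3) = 2.9516, t(state 4) = 2.7155.
Expected steps from state 4 to state 1: 2.7155.

2.7155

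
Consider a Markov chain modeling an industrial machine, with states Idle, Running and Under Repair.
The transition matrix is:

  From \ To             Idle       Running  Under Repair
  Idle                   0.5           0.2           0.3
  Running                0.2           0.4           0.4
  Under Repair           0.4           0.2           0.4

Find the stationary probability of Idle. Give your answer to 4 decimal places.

Let the stationary distribution be π with π = πP and π_1 + π_2 + π_3 = 1.
π_1 = 0.5·π_1 + 0.2·π_2 + 0.4·π_3
π_2 = 0.2·π_1 + 0.4·π_2 + 0.2·π_3
Solving with the normalization constraint gives π = (0.3889, 0.2500, 0.3611).
So the stationary probability of Idle is 0.3889.

0.3889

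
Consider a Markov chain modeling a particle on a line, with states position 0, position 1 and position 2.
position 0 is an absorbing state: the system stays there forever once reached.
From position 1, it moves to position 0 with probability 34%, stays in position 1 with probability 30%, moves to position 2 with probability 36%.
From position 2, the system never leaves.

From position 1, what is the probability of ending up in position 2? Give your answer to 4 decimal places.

0.5143

Let h(s) be the probability of absorption at position 2 starting from transient state s. Then h(position 2) = 1 and h(position 0) = 0. By first-step analysis:
h(position 1) = 0.34·0 + 0.3·h(position 1) + 0.36·1
Solving: h(position 1) = 0.5143.
Starting from position 1, the probability is 0.5143.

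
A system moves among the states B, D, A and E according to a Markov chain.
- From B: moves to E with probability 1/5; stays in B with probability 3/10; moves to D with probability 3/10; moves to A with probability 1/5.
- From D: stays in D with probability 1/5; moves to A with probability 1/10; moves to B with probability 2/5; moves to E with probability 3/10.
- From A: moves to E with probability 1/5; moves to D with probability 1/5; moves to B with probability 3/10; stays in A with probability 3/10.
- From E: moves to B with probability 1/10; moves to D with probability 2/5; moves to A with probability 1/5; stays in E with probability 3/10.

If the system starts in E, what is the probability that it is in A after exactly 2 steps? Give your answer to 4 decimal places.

Propagate the distribution vector 2 steps from E.
After 0 steps: (0.0000, 0.0000, 0.0000, 1.0000)
After 1 step: (0.1000, 0.4000, 0.2000, 0.3000)
After 2 steps: (0.2800, 0.2700, 0.1800, 0.2700)
P(in A after 2 steps) = 0.1800

0.1800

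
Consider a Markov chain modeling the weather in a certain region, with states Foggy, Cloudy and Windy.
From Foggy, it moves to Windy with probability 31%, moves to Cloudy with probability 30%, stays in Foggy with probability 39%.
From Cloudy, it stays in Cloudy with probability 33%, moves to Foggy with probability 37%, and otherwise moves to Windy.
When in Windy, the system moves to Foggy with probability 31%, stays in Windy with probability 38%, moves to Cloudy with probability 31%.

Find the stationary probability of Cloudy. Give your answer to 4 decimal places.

0.3127

Let the stationary distribution be π with π = πP and π_1 + π_2 + π_3 = 1.
π_1 = 0.39·π_1 + 0.37·π_2 + 0.31·π_3
π_2 = 0.3·π_1 + 0.33·π_2 + 0.31·π_3
Solving with the normalization constraint gives π = (0.3573, 0.3127, 0.3300).
So the stationary probability of Cloudy is 0.3127.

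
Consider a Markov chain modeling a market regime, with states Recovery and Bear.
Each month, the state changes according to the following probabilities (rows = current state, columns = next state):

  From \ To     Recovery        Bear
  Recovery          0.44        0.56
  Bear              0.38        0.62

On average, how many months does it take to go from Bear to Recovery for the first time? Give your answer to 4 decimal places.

Let t(s) be the expected number of months to first reach Recovery from state s, with t(Recovery) = 0. Conditioning on the first month:
t(Bear) = 1 + 0.62·t(Bear)
Solving: t(Bear) = 2.6316.
Expected months from Bear to Recovery: 2.6316.

2.6316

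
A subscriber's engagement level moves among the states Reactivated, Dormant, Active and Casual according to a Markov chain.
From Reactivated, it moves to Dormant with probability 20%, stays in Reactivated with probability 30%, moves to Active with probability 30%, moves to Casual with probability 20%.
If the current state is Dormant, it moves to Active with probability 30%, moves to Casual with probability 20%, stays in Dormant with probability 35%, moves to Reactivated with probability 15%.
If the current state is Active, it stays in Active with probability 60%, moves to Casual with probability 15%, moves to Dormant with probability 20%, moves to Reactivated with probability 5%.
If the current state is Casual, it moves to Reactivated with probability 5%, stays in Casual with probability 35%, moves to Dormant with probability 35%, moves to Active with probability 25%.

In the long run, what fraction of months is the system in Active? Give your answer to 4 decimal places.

0.4135

Let the stationary distribution be π with π = πP and π_1 + π_2 + π_3 + π_4 = 1.
π_1 = 0.3·π_1 + 0.15·π_2 + 0.05·π_3 + 0.05·π_4
π_2 = 0.2·π_1 + 0.35·π_2 + 0.2·π_3 + 0.35·π_4
π_3 = 0.3·π_1 + 0.3·π_2 + 0.6·π_3 + 0.25·π_4
Solving with the normalization constraint gives π = (0.1030, 0.2725, 0.4135, 0.2110).
So the stationary probability of Active is 0.4135.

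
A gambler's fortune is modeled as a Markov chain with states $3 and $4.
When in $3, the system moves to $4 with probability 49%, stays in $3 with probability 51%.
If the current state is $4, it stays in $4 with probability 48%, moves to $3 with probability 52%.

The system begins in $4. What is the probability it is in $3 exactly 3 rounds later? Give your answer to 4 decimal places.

0.5149

Propagate the distribution vector 3 rounds from $4.
After 0 rounds: (0.0000, 1.0000)
After 1 round: (0.5200, 0.4800)
After 2 rounds: (0.5148, 0.4852)
After 3 rounds: (0.5149, 0.4851)
P(in $3 after 3 rounds) = 0.5149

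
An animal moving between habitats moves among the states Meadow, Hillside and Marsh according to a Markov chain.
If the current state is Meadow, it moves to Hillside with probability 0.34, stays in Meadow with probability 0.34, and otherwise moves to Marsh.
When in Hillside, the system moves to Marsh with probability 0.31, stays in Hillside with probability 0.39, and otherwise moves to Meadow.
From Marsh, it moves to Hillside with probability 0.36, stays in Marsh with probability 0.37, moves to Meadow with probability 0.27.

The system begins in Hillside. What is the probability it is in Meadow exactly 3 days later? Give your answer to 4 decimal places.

Propagate the distribution vector 3 days from Hillside.
After 0 days: (0.0000, 1.0000, 0.0000)
After 1 day: (0.3000, 0.3900, 0.3100)
After 2 days: (0.3027, 0.3657, 0.3316)
After 3 days: (0.3022, 0.3649, 0.3329)
P(in Meadow after 3 days) = 0.3022

0.3022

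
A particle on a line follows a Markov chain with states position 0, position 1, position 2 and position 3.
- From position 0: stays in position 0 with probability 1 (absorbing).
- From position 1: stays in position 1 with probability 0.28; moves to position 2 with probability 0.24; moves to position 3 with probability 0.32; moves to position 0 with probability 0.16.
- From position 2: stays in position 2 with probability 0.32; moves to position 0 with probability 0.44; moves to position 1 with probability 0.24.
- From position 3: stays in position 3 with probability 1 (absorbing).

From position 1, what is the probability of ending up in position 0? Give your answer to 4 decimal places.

Let h(s) be the probability of absorption at position 0 starting from transient state s. Then h(position 0) = 1 and h(position 3) = 0. By first-step analysis:
h(position 1) = 0.16·1 + 0.28·h(position 1) + 0.24·h(position 2) + 0.32·0
h(position 2) = 0.44·1 + 0.24·h(position 1) + 0.32·h(position 2)
Solving: h(position 1) = 0.4963, h(position 2) = 0.8222.
Starting from position 1, the probability is 0.4963.

0.4963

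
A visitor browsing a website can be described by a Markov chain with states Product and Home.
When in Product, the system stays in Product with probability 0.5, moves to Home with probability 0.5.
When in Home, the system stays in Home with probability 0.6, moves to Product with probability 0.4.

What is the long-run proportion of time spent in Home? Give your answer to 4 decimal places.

0.5556

Let the stationary distribution be π with π = πP and π_1 + π_2 = 1.
π_1 = 0.5·π_1 + 0.4·π_2
Solving with the normalization constraint gives π = (0.4444, 0.5556).
So the stationary probability of Home is 0.5556.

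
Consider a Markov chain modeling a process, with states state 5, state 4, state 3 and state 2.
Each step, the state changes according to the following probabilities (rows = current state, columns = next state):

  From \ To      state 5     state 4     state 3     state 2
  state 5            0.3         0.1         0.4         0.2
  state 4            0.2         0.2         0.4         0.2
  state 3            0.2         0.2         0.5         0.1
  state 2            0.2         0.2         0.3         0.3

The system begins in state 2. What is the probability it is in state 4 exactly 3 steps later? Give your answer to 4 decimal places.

Propagate the distribution vector 3 steps from state 2.
After 0 steps: (0.0000, 0.0000, 0.0000, 1.0000)
After 1 step: (0.2000, 0.2000, 0.3000, 0.3000)
After 2 steps: (0.2200, 0.1800, 0.4000, 0.2000)
After 3 steps: (0.2220, 0.1780, 0.4200, 0.1800)
P(in state 4 after 3 steps) = 0.1780

0.1780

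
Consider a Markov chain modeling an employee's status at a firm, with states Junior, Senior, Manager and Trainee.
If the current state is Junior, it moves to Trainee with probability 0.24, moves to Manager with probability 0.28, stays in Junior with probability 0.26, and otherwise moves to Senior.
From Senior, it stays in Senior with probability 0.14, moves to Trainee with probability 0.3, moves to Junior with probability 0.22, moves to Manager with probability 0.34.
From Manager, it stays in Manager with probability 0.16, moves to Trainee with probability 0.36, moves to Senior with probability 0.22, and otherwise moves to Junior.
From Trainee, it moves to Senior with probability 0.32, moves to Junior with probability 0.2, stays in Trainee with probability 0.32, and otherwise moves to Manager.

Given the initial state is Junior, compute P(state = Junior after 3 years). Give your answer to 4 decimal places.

Propagate the distribution vector 3 years from Junior.
After 0 years: (1.0000, 0.0000, 0.0000, 0.0000)
After 1 year: (0.2600, 0.2200, 0.2800, 0.2400)
After 2 years: (0.2368, 0.2264, 0.2308, 0.3060)
After 3 years: (0.2326, 0.2325, 0.2292, 0.3058)
P(in Junior after 3 years) = 0.2326

0.2326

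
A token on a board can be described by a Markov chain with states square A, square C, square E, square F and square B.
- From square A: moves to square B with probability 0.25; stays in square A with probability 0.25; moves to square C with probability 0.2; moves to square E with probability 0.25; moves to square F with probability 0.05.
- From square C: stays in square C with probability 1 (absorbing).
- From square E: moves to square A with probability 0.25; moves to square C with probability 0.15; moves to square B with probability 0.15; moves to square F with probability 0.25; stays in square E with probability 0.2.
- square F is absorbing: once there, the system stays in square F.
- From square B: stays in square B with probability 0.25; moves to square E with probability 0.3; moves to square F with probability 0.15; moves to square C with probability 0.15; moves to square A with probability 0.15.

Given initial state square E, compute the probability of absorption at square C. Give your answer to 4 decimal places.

Let h(s) be the probability of absorption at square C starting from transient state s. Then h(square C) = 1 and h(square F) = 0. By first-step analysis:
h(square A) = 0.25·h(square A) + 0.2·1 + 0.25·h(square E) + 0.05·0 + 0.25·h(square B)
h(square E) = 0.25·h(square A) + 0.15·1 + 0.2·h(square E) + 0.25·0 + 0.15·h(square B)
h(square B) = 0.15·h(square A) + 0.15·1 + 0.3·h(square E) + 0.15·0 + 0.25·h(square B)
Solving: h(square A) = 0.5905, h(square E) = 0.4667, h(square B) = 0.5048.
Starting from square E, the probability is 0.4667.

0.4667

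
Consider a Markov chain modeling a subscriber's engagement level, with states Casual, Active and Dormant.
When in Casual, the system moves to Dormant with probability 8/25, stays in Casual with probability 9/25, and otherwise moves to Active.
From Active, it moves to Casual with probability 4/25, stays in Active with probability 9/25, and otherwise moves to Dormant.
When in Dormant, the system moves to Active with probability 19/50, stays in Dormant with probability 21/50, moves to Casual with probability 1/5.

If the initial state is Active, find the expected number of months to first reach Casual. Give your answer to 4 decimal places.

5.6144

Let t(s) be the expected number of months to first reach Casual from state s, with t(Casual) = 0. Conditioning on the first month:
t(Active) = 1 + 0.36·t(Active) + 0.48·t(Dormant)
t(Dormant) = 1 + 0.38·t(Active) + 0.42·t(Dormant)
Solving: t(Active) = 5.6144, t(Dormant) = 5.4025.
Expected months from Active to Casual: 5.6144.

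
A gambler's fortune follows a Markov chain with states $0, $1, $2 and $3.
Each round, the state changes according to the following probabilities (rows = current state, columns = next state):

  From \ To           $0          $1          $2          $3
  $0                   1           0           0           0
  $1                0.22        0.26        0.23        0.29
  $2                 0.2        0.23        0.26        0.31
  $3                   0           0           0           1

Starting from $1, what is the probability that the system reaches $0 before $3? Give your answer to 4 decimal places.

0.4221

Let h(s) be the probability of absorption at $0 starting from transient state s. Then h($0) = 1 and h($3) = 0. By first-step analysis:
h($1) = 0.22·1 + 0.26·h($1) + 0.23·h($2) + 0.29·0
h($2) = 0.2·1 + 0.23·h($1) + 0.26·h($2) + 0.31·0
Solving: h($1) = 0.4221, h($2) = 0.4015.
Starting from $1, the probability is 0.4221.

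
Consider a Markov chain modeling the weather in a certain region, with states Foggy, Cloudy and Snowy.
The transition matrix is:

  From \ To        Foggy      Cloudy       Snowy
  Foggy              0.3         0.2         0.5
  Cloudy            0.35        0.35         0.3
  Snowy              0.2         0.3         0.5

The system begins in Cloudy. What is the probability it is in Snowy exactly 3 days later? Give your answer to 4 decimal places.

Propagate the distribution vector 3 days from Cloudy.
After 0 days: (0.0000, 1.0000, 0.0000)
After 1 day: (0.3500, 0.3500, 0.3000)
After 2 days: (0.2875, 0.2825, 0.4300)
After 3 days: (0.2711, 0.2854, 0.4435)
P(in Snowy after 3 days) = 0.4435

0.4435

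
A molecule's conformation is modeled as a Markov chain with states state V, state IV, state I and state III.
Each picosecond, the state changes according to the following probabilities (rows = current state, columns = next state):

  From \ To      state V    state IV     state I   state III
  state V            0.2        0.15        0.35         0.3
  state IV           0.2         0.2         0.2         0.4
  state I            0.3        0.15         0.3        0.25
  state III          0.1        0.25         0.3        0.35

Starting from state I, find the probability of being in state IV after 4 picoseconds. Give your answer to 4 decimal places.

0.1914

Propagate the distribution vector 4 picoseconds from state I.
After 0 picoseconds: (0.0000, 0.0000, 1.0000, 0.0000)
After 1 picosecond: (0.3000, 0.1500, 0.3000, 0.2500)
After 2 picoseconds: (0.2050, 0.1825, 0.3000, 0.3125)
After 3 picoseconds: (0.1988, 0.1904, 0.2920, 0.3189)
After 4 picoseconds: (0.1973, 0.1914, 0.2909, 0.3204)
P(in state IV after 4 picoseconds) = 0.1914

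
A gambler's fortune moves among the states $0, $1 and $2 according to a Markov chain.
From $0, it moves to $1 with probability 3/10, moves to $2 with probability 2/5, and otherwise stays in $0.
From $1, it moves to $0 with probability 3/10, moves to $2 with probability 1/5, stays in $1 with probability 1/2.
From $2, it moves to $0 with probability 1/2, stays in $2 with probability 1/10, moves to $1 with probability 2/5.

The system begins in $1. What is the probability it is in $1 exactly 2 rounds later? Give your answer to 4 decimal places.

0.4200

Sum over the intermediate state after 1 round:
P = P($1→$0)·P($0→$1) + P($1→$1)·P($1→$1) + P($1→$2)·P($2→$1)
  = 0.3×0.3 + 0.5×0.5 + 0.2×0.4
  = 0.0900 + 0.2500 + 0.0800 = 0.4200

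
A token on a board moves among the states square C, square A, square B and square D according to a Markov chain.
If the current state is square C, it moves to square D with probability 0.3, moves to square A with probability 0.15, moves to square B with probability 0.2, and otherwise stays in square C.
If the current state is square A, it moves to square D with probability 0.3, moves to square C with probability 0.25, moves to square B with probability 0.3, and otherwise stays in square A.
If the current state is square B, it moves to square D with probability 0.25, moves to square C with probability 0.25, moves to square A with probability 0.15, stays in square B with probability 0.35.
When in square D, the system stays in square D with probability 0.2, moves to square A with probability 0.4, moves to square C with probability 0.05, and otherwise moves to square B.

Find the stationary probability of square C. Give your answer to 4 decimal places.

Let the stationary distribution be π with π = πP and π_1 + π_2 + π_3 + π_4 = 1.
π_1 = 0.35·π_1 + 0.25·π_2 + 0.25·π_3 + 0.05·π_4
π_2 = 0.15·π_1 + 0.15·π_2 + 0.15·π_3 + 0.4·π_4
π_3 = 0.2·π_1 + 0.3·π_2 + 0.35·π_3 + 0.35·π_4
Solving with the normalization constraint gives π = (0.2203, 0.2147, 0.3062, 0.2588).
So the stationary probability of square C is 0.2203.

0.2203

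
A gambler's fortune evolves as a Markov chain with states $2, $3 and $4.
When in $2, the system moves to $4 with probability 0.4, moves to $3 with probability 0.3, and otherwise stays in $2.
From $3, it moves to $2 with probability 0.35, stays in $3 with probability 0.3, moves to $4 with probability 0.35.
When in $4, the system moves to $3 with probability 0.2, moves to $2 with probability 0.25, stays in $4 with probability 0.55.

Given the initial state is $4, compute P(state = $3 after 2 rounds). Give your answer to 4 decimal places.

Sum over the intermediate state after 1 round:
P = P($4→$2)·P($2→$3) + P($4→$3)·P($3→$3) + P($4→$4)·P($4→$3)
  = 0.25×0.3 + 0.2×0.3 + 0.55×0.2
  = 0.0750 + 0.0600 + 0.1100 = 0.2450

0.2450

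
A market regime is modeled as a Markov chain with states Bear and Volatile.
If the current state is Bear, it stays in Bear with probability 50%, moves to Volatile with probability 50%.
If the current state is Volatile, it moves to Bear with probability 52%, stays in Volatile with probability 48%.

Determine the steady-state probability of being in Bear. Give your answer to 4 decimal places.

Let the stationary distribution be π with π = πP and π_1 + π_2 = 1.
π_1 = 0.5·π_1 + 0.52·π_2
Solving with the normalization constraint gives π = (0.5098, 0.4902).
So the stationary probability of Bear is 0.5098.

0.5098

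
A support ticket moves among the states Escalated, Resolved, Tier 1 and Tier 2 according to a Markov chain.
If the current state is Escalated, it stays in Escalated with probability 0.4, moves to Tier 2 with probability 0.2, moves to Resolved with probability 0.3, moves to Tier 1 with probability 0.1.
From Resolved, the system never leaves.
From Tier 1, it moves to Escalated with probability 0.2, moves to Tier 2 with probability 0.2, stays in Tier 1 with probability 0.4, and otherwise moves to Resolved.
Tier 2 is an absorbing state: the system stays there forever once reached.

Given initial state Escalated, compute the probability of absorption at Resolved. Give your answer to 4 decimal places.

Let h(s) be the probability of absorption at Resolved starting from transient state s. Then h(Resolved) = 1 and h(Tier 2) = 0. By first-step analysis:
h(Escalated) = 0.4·h(Escalated) + 0.3·1 + 0.1·h(Tier 1) + 0.2·0
h(Tier 1) = 0.2·h(Escalated) + 0.2·1 + 0.4·h(Tier 1) + 0.2·0
Solving: h(Escalated) = 0.5882, h(Tier 1) = 0.5294.
Starting from Escalated, the probability is 0.5882.

0.5882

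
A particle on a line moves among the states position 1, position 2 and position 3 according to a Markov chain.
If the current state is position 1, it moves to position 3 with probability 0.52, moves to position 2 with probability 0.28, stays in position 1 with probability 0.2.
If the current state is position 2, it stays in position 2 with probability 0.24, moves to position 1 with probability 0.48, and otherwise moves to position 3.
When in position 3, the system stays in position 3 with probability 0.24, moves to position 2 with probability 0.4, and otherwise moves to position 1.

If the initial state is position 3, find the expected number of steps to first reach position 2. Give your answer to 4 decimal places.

2.7567

Let t(s) be the expected number of steps to first reach position 2 from state s, with t(position 2) = 0. Conditioning on the first step:
t(position 1) = 1 + 0.2·t(position 1) + 0.52·t(position 3)
t(position 3) = 1 + 0.36·t(position 1) + 0.24·t(position 3)
Solving: t(position 1) = 3.0418, t(position 3) = 2.7567.
Expected steps from position 3 to position 2: 2.7567.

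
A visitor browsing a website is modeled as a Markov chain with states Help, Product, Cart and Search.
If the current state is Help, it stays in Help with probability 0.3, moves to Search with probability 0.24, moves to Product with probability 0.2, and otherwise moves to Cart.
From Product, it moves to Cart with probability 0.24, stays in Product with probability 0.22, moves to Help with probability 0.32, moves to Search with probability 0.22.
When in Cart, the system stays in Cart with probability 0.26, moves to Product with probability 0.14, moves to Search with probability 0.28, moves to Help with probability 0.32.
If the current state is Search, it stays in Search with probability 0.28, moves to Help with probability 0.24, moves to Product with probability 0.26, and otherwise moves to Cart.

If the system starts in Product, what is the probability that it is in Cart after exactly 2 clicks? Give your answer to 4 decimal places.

Propagate the distribution vector 2 clicks from Product.
After 0 clicks: (0.0000, 1.0000, 0.0000, 0.0000)
After 1 click: (0.3200, 0.2200, 0.2400, 0.2200)
After 2 clicks: (0.2960, 0.2032, 0.2468, 0.2540)
P(in Cart after 2 clicks) = 0.2468

0.2468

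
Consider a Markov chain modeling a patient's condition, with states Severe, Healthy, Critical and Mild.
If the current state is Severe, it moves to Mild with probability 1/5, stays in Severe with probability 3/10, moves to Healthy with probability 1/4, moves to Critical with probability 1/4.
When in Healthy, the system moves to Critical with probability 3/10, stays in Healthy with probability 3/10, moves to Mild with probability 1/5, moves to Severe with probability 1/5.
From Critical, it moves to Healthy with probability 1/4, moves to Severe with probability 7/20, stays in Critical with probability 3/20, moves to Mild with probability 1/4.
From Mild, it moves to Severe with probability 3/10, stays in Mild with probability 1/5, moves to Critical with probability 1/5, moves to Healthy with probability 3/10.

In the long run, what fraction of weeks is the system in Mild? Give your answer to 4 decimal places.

0.2115

Let the stationary distribution be π with π = πP and π_1 + π_2 + π_3 + π_4 = 1.
π_1 = 0.3·π_1 + 0.2·π_2 + 0.35·π_3 + 0.3·π_4
π_2 = 0.25·π_1 + 0.3·π_2 + 0.25·π_3 + 0.3·π_4
π_3 = 0.25·π_1 + 0.3·π_2 + 0.15·π_3 + 0.2·π_4
Solving with the normalization constraint gives π = (0.2841, 0.2743, 0.2301, 0.2115).
So the stationary probability of Mild is 0.2115.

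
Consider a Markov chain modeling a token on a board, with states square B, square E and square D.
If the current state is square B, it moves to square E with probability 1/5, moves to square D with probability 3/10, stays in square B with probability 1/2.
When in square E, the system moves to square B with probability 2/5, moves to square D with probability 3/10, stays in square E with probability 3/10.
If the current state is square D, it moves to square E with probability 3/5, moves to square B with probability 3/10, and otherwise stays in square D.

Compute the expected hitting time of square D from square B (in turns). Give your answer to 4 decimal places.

3.3333

Let t(s) be the expected number of turns to first reach square D from state s, with t(square D) = 0. Conditioning on the first turn:
t(square B) = 1 + 0.5·t(square B) + 0.2·t(square E)
t(square E) = 1 + 0.4·t(square B) + 0.3·t(square E)
Solving: t(square B) = 3.3333, t(square E) = 3.3333.
Expected turns from square B to square D: 3.3333.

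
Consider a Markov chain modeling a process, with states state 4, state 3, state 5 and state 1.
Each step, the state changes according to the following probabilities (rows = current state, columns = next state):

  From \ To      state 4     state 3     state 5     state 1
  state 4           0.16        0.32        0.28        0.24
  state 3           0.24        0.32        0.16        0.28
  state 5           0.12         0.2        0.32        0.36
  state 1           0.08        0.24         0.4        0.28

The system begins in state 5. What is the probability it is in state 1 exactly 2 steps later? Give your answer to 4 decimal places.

Propagate the distribution vector 2 steps from state 5.
After 0 steps: (0.0000, 0.0000, 1.0000, 0.0000)
After 1 step: (0.1200, 0.2000, 0.3200, 0.3600)
After 2 steps: (0.1344, 0.2528, 0.3120, 0.3008)
P(in state 1 after 2 steps) = 0.3008

0.3008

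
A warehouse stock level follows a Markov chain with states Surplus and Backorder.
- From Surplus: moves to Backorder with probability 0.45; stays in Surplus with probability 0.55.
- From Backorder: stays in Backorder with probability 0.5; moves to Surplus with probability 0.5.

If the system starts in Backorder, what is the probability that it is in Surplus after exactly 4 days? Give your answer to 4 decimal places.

0.5263

Propagate the distribution vector 4 days from Backorder.
After 0 days: (0.0000, 1.0000)
After 1 day: (0.5000, 0.5000)
After 2 days: (0.5250, 0.4750)
After 3 days: (0.5263, 0.4738)
After 4 days: (0.5263, 0.4737)
P(in Surplus after 4 days) = 0.5263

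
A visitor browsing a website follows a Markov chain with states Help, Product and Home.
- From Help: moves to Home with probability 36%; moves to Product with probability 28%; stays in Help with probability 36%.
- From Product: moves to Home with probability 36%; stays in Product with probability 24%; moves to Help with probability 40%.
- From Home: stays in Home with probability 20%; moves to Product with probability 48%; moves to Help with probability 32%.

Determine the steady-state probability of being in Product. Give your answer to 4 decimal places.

0.3289

Let the stationary distribution be π with π = πP and π_1 + π_2 + π_3 = 1.
π_1 = 0.36·π_1 + 0.4·π_2 + 0.32·π_3
π_2 = 0.28·π_1 + 0.24·π_2 + 0.48·π_3
Solving with the normalization constraint gives π = (0.3607, 0.3289, 0.3103).
So the stationary probability of Product is 0.3289.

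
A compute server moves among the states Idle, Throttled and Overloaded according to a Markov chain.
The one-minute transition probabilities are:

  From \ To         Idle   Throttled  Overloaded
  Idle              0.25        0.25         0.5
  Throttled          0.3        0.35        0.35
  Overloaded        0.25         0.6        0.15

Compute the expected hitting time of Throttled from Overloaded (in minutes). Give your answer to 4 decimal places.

1.9512

Let t(s) be the expected number of minutes to first reach Throttled from state s, with t(Throttled) = 0. Conditioning on the first minute:
t(Idle) = 1 + 0.25·t(Idle) + 0.5·t(Overloaded)
t(Overloaded) = 1 + 0.25·t(Idle) + 0.15·t(Overloaded)
Solving: t(Idle) = 2.6341, t(Overloaded) = 1.9512.
Expected minutes from Overloaded to Throttled: 1.9512.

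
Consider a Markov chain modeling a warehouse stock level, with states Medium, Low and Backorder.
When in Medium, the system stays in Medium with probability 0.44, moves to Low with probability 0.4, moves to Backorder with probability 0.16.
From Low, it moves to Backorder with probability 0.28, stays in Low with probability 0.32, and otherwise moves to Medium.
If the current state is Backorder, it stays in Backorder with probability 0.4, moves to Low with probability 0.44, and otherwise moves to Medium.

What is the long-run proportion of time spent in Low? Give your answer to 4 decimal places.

Let the stationary distribution be π with π = πP and π_1 + π_2 + π_3 = 1.
π_1 = 0.44·π_1 + 0.4·π_2 + 0.16·π_3
π_2 = 0.4·π_1 + 0.32·π_2 + 0.44·π_3
Solving with the normalization constraint gives π = (0.3490, 0.3804, 0.2706).
So the stationary probability of Low is 0.3804.

0.3804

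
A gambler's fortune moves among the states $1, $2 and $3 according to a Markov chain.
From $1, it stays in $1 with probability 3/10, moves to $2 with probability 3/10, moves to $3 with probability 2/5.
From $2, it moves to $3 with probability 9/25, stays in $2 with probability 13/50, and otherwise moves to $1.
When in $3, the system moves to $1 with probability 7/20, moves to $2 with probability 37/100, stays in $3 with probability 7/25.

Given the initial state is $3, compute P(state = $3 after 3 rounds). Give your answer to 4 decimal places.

Propagate the distribution vector 3 rounds from $3.
After 0 rounds: (0.0000, 0.0000, 1.0000)
After 1 round: (0.3500, 0.3700, 0.2800)
After 2 rounds: (0.3436, 0.3048, 0.3516)
After 3 rounds: (0.3420, 0.3124, 0.3456)
P(in $3 after 3 rounds) = 0.3456

0.3456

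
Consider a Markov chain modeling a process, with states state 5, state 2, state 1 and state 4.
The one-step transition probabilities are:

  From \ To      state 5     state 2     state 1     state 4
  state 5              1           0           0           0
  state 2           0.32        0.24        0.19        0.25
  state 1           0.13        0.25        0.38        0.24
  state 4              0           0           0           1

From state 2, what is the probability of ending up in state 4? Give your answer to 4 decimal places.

Let h(s) be the probability of absorption at state 4 starting from transient state s. Then h(state 4) = 1 and h(state 5) = 0. By first-step analysis:
h(state 2) = 0.32·0 + 0.24·h(state 2) + 0.19·h(state 1) + 0.25·1
h(state 1) = 0.13·0 + 0.25·h(state 2) + 0.38·h(state 1) + 0.24·1
Solving: h(state 2) = 0.4734, h(state 1) = 0.5780.
Starting from state 2, the probability is 0.4734.

0.4734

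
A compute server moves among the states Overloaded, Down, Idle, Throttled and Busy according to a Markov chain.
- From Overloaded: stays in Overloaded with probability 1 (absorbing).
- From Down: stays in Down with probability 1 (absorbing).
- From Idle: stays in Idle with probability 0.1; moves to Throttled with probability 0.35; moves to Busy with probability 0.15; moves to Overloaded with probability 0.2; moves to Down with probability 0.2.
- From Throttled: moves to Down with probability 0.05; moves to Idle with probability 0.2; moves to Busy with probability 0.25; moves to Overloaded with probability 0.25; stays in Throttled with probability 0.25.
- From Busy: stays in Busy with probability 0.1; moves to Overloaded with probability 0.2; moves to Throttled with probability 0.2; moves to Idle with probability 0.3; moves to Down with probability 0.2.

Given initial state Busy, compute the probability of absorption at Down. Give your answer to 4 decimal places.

Let h(s) be the probability of absorption at Down starting from transient state s. Then h(Down) = 1 and h(Overloaded) = 0. By first-step analysis:
h(Idle) = 0.2·0 + 0.2·1 + 0.1·h(Idle) + 0.35·h(Throttled) + 0.15·h(Busy)
h(Throttled) = 0.25·0 + 0.05·1 + 0.2·h(Idle) + 0.25·h(Throttled) + 0.25·h(Busy)
h(Busy) = 0.2·0 + 0.2·1 + 0.3·h(Idle) + 0.2·h(Throttled) + 0.1·h(Busy)
Solving: h(Idle) = 0.4204, h(Throttled) = 0.3235, h(Busy) = 0.4343.
Starting from Busy, the probability is 0.4343.

0.4343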